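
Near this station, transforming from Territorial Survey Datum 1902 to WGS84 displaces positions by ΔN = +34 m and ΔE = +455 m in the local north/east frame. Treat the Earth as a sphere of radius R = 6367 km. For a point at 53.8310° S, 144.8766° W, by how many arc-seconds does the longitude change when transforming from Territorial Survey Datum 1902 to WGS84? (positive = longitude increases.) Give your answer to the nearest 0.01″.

At latitude -53.8310°, cos φ = 0.590169.
One radian of longitude at latitude φ spans R cos φ, so Δλ = ΔE / (R cos φ) = 455.0 / (6367000 × 0.590169) = 1.2109e-04 rad = 24.976″.

Δλ = 24.98″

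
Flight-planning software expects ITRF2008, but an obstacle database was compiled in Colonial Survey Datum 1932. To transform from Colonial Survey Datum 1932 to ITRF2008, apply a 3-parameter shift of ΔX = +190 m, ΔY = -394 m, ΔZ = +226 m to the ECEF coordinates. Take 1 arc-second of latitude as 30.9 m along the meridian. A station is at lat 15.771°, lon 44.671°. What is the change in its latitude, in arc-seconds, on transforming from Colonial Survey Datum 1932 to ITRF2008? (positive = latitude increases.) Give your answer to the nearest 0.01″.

sin φ = 0.271793, cos φ = 0.962356, sin λ = 0.703035, cos λ = 0.711155.
North component: ΔN = −sin φ cos λ·ΔX − sin φ sin λ·ΔY + cos φ·ΔZ = −(0.271793)(0.711155)(190) − (0.271793)(0.703035)(-394) + (0.962356)(226) = 256.05 m.
1° of latitude spans 3600 × 30.90 = 111240 m, so Δφ = 256.05 / 111240 × 3600 = 8.287″.

Δφ = 8.29″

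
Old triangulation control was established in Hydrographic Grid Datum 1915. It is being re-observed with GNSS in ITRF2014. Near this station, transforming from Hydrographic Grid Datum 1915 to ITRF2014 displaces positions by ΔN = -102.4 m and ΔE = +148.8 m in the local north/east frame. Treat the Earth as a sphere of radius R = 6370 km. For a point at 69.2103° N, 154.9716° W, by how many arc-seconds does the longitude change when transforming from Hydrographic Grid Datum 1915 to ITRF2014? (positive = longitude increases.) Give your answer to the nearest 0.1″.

Δλ = 13.6″

At latitude 69.2103°, cos φ = 0.354939.
One radian of longitude at latitude φ spans R cos φ, so Δλ = ΔE / (R cos φ) = 148.8 / (6370000 × 0.354939) = 6.5813e-05 rad = 13.575″.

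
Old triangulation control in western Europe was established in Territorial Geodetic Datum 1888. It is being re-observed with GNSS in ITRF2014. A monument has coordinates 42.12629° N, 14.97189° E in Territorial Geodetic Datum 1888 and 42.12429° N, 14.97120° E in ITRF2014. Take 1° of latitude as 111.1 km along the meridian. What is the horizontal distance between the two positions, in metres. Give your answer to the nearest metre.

Δφ = 42.12429° − 42.12629° = -0.00200°; Δλ = 14.97120° − 14.97189° = -0.00069°.
ΔN = Δφ × 111100 = -222.2 m; ΔE = Δλ × 111100 × cos(42.12629°) = -0.00069 × 111100 × 0.741668 = -56.9 m.
Distance = √(ΔE² + ΔN²) = √((-56.9)² + (-222.2)²) = 229.4 m.

229 m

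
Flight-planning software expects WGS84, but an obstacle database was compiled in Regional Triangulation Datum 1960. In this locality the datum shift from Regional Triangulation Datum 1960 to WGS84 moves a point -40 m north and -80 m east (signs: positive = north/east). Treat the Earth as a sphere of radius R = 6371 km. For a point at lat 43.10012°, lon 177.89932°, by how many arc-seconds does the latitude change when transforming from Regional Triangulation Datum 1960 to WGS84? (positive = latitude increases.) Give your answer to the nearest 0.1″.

On a sphere of radius R, 1 rad of latitude = R, so Δφ = ΔN / R = -40.0 / 6371000 = -6.2784e-06 rad = -1.295″.

Δφ = -1.3″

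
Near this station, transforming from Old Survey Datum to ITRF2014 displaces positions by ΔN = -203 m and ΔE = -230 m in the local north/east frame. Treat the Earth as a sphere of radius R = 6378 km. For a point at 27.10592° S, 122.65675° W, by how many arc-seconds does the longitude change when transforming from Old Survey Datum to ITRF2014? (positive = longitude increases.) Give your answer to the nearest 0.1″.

Δλ = -8.4″

At latitude -27.10592°, cos φ = 0.890166.
One radian of longitude at latitude φ spans R cos φ, so Δλ = ΔE / (R cos φ) = -230.0 / (6378000 × 0.890166) = -4.0511e-05 rad = -8.356″.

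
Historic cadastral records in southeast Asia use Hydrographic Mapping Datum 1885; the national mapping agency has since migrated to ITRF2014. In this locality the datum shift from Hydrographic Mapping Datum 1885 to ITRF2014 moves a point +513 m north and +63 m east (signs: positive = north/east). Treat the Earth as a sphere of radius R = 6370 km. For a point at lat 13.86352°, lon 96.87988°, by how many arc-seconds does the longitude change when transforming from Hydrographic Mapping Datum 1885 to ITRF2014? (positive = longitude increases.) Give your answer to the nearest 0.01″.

Δλ = 2.10″

At latitude 13.86352°, cos φ = 0.970869.
One radian of longitude at latitude φ spans R cos φ, so Δλ = ΔE / (R cos φ) = 63.0 / (6370000 × 0.970869) = 1.0187e-05 rad = 2.101″.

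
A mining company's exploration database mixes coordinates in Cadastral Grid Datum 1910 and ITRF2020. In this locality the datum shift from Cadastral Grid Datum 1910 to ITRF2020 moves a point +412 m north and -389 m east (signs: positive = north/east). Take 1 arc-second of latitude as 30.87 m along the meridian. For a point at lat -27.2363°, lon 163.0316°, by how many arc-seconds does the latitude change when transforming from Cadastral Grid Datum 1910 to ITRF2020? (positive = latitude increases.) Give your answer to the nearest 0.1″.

1″ of latitude = 30.87 m, so Δφ = 412.0 / 30.87 = 13.346″.

Δφ = 13.3″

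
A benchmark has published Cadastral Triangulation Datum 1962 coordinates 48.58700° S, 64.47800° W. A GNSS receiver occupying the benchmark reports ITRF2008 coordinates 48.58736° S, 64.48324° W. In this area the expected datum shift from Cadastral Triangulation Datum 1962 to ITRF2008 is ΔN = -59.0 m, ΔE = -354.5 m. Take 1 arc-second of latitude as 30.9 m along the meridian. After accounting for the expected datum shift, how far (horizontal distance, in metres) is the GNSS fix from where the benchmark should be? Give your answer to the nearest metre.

Observed coordinate differences: Δφ = -0.00036°, Δλ = -0.00524°.
Converting to metres (1° lat = 111240 m, cos φ = 0.661482): observed ΔN = -40.0 m, observed ΔE = -385.6 m.
Subtracting the expected shift leaves a residual of -40.0 − (-59.0) = 19.0 m north and -385.6 − (-354.5) = -31.1 m east.
Residual distance = √(19.0² + (-31.1)²) = 36.4 m.

36 m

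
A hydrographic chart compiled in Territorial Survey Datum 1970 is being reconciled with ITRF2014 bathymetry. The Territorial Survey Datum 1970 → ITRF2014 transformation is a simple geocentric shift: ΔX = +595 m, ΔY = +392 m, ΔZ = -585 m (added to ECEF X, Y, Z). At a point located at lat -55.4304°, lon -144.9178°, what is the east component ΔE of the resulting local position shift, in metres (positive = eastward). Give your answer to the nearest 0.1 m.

ΔE = 21.2 m

The local east axis at (φ, λ) is (−sin λ, cos λ, 0), so ΔE = −sin(-144.9178°)·595 + cos(-144.9178°)·392 = 21.19 m.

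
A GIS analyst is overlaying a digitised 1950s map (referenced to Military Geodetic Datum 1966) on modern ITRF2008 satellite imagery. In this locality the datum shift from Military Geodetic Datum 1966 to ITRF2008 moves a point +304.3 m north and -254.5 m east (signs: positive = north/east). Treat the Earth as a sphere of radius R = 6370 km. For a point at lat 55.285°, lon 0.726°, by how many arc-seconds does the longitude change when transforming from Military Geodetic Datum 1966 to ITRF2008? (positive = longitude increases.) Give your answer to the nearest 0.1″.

At latitude 55.285°, cos φ = 0.569495.
One radian of longitude at latitude φ spans R cos φ, so Δλ = ΔE / (R cos φ) = -254.5 / (6370000 × 0.569495) = -7.0155e-05 rad = -14.471″.

Δλ = -14.5″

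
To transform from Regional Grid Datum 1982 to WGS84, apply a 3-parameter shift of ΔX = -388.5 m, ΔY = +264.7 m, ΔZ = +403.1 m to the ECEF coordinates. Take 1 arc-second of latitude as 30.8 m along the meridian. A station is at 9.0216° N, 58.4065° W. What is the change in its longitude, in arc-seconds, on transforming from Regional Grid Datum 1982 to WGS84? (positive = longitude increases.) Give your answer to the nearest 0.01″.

Δλ = -6.32″

sin φ = 0.156807, cos φ = 0.987629, sin λ = -0.851786, cos λ = 0.523889.
East component: ΔE = −sin λ·ΔX + cos λ·ΔY = −(-0.851786)(-388.5) + (0.523889)(264.7) = -192.25 m.
1° of latitude spans 3600 × 30.80 = 110880 m; at latitude φ, 1° of longitude spans that × cos φ = 109508.3 m, so Δλ = -192.25 / 109508.3 × 3600 = -6.320″.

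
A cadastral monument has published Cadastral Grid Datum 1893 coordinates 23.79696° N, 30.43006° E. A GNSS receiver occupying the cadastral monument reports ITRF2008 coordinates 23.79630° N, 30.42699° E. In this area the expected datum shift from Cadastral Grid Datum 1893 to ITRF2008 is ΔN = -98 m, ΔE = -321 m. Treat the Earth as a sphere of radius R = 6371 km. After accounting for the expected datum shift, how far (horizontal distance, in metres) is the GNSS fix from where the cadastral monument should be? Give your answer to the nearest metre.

Observed coordinate differences: Δφ = -0.00066°, Δλ = -0.00307°.
Converting to metres (1° lat = 111195 m, cos φ = 0.914981): observed ΔN = -73.4 m, observed ΔE = -312.3 m.
Subtracting the expected shift leaves a residual of -73.4 − (-98) = 24.6 m north and -312.3 − (-321) = 8.7 m east.
Residual distance = √(24.6² + 8.7²) = 26.1 m.

26 m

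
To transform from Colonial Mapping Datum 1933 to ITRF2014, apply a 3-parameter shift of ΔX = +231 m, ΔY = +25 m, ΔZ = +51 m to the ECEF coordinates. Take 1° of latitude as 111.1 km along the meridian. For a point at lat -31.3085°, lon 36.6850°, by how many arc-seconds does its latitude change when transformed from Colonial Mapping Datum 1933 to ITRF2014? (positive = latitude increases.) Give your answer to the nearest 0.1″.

Δφ = 4.8″

sin φ = -0.519646, cos φ = 0.854382, sin λ = 0.597415, cos λ = 0.801932.
North component: ΔN = −sin φ cos λ·ΔX − sin φ sin λ·ΔY + cos φ·ΔZ = −(-0.519646)(0.801932)(231) − (-0.519646)(0.597415)(25) + (0.854382)(51) = 147.60 m.
1° of latitude spans 111100 m, so Δφ = 147.60 / 111100 × 3600 = 4.783″.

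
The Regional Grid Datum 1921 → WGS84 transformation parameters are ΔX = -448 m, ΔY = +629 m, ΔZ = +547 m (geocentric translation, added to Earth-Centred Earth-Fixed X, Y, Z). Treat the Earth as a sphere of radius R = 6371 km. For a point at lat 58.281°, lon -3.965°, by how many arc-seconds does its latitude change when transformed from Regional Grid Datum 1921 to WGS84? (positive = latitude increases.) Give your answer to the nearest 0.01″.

Δφ = 22.82″

sin φ = 0.850637, cos φ = 0.525754, sin λ = -0.069147, cos λ = 0.997606.
North component: ΔN = −sin φ cos λ·ΔX − sin φ sin λ·ΔY + cos φ·ΔZ = −(0.850637)(0.997606)(-448) − (0.850637)(-0.069147)(629) + (0.525754)(547) = 704.76 m.
1° of latitude spans πR/180 = 111195 m, so Δφ = 704.76 / 111195 × 3600 = 22.817″.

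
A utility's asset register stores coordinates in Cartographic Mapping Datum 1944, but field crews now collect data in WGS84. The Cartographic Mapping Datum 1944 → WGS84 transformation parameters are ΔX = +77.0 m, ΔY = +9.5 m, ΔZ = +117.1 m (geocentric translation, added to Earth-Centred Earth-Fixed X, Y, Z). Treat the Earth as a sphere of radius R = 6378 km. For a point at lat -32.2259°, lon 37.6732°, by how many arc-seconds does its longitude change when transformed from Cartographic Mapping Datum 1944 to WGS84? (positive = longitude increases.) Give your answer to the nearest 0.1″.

Δλ = -1.5″

sin φ = -0.533259, cos φ = 0.845952, sin λ = 0.611157, cos λ = 0.791509.
East component: ΔE = −sin λ·ΔX + cos λ·ΔY = −(0.611157)(77.0) + (0.791509)(9.5) = -39.54 m.
1° of latitude spans πR/180 = 111317 m; at latitude φ, 1° of longitude spans that × cos φ = 94168.9 m, so Δλ = -39.54 / 94168.9 × 3600 = -1.512″.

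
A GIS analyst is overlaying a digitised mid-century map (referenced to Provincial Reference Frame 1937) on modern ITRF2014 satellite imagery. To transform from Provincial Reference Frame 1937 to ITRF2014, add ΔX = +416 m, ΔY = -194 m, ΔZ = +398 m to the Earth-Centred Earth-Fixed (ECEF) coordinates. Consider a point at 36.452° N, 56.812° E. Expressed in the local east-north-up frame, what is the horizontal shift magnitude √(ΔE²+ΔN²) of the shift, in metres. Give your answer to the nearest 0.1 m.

534.4 m

The local east axis at (φ, λ) is (−sin λ, cos λ, 0), so ΔE = −sin(56.812°)·416 + cos(56.812°)·(-194) = -454.33 m.
The local north axis is (−sin φ cos λ, −sin φ sin λ, cos φ), giving ΔN = -135.296 + 96.463 + 320.133 = 281.30 m.
Horizontal magnitude = √(ΔE² + ΔN²) = √((-454.33)² + 281.30²) = 534.37 m.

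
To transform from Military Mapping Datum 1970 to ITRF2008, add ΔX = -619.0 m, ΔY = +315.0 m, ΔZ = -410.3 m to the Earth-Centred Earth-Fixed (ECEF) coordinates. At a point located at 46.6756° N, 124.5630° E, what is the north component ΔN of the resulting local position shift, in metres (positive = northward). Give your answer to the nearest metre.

ΔN = -726 m

At φ = 46.6756°, λ = 124.5630°: sin φ = 0.727481, cos φ = 0.686128, sin λ = 0.823503, cos λ = -0.567312.
ΔN = −sin φ cos λ·ΔX − sin φ sin λ·ΔY + cos φ·ΔZ = −(0.727481)(-0.567312)(-619.0) − (0.727481)(0.823503)(315.0) + (0.686128)(-410.3) = -725.70 m.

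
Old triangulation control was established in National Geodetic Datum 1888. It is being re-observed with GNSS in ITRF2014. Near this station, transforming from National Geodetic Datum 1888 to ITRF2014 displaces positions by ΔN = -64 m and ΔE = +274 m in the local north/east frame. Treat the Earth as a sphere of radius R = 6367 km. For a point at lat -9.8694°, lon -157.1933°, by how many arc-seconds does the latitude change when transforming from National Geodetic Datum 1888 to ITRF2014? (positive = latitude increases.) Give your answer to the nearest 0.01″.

Δφ = -2.07″

On a sphere of radius R, 1 rad of latitude = R, so Δφ = ΔN / R = -64.0 / 6367000 = -1.0052e-05 rad = -2.073″.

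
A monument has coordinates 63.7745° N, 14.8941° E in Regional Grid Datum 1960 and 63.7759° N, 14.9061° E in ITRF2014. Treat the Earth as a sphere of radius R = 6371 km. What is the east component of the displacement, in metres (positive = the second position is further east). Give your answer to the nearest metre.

ΔE = 590 m

Δφ = 63.7759° − 63.7745° = +0.0014°; Δλ = 14.9061° − 14.8941° = +0.0120°.
1° along a meridian = πR/180 = 111195 m.
ΔN = Δφ × 111195 = 155.7 m; ΔE = Δλ × 111195 × cos(63.7745°) = +0.0120 × 111195 × 0.441905 = 589.7 m.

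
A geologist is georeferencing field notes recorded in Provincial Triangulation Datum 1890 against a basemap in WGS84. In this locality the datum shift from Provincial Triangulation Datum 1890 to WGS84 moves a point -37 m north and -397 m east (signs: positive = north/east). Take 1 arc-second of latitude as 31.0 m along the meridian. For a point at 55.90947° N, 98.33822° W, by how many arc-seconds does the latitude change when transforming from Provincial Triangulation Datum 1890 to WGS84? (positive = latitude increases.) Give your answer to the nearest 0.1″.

1″ of latitude = 31.00 m, so Δφ = -37.0 / 31.00 = -1.194″.

Δφ = -1.2″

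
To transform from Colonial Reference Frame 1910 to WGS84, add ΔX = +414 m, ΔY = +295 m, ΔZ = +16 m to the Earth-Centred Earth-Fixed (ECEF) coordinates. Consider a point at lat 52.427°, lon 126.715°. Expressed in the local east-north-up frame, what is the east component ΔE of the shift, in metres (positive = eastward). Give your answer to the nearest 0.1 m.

The local east axis at (φ, λ) is (−sin λ, cos λ, 0), so ΔE = −sin(126.715°)·414 + cos(126.715°)·295 = -508.23 m.

ΔE = -508.2 m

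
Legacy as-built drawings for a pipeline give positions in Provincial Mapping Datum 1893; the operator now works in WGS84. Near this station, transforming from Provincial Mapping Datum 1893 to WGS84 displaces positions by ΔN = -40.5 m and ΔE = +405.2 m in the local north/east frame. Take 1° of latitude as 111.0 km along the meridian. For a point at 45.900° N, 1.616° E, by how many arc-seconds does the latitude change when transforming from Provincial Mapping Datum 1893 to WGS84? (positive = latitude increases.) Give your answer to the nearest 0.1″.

Δφ = -1.3″

1° of latitude = 111.0 km, so Δφ = -40.5 / 111000 = -0.0003649° = -1.314″.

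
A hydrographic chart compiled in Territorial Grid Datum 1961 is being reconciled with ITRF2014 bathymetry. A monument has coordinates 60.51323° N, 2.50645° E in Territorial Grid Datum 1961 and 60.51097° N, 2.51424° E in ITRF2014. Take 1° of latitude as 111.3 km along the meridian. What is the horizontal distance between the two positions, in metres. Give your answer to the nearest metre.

495 m

Δφ = 60.51097° − 60.51323° = -0.00226°; Δλ = 2.51424° − 2.50645° = +0.00779°.
ΔN = Δφ × 111300 = -251.5 m; ΔE = Δλ × 111300 × cos(60.51323°) = +0.00779 × 111300 × 0.492223 = 426.8 m.
Distance = √(ΔE² + ΔN²) = √(426.8² + (-251.5)²) = 495.4 m.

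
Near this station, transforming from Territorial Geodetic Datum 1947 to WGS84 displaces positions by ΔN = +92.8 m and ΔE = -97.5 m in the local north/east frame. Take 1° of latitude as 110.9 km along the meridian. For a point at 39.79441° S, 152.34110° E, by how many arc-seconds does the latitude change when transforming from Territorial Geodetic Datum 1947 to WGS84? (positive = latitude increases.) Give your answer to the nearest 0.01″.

1° of latitude = 110.9 km, so Δφ = 92.8 / 110900 = 0.0008368° = 3.012″.

Δφ = 3.01″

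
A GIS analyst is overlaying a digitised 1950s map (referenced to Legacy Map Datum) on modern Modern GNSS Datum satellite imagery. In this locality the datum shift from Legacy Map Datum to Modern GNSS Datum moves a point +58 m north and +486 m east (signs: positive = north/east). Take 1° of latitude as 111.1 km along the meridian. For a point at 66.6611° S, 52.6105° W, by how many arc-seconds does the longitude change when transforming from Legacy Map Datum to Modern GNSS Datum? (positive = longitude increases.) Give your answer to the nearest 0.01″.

At latitude -66.6611°, cos φ = 0.396169.
1° of longitude at this latitude = 111.1 × cos φ = 44.01 km, so Δλ = 486.0 / 44014.4 = 0.0110418° = 39.751″.

Δλ = 39.75″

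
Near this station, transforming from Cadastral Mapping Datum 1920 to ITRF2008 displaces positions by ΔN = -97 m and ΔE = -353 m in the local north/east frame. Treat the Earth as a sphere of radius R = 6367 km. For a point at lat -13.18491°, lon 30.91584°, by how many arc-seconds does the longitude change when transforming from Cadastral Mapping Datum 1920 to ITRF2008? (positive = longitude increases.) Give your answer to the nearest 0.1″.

Δλ = -11.7″

At latitude -13.18491°, cos φ = 0.973639.
One radian of longitude at latitude φ spans R cos φ, so Δλ = ΔE / (R cos φ) = -353.0 / (6367000 × 0.973639) = -5.6943e-05 rad = -11.745″.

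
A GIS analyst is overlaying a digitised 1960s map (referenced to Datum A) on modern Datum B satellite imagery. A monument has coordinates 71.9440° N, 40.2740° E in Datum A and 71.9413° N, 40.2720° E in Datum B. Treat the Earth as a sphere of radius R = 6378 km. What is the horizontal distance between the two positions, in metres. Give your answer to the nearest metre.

Δφ = 71.9413° − 71.9440° = -0.0027°; Δλ = 40.2720° − 40.2740° = -0.0020°.
1° along a meridian = πR/180 = 111317 m.
ΔN = Δφ × 111317 = -300.6 m; ΔE = Δλ × 111317 × cos(71.9440°) = -0.0020 × 111317 × 0.309946 = -69.0 m.
Distance = √(ΔE² + ΔN²) = √((-69.0)² + (-300.6)²) = 308.4 m.

308 m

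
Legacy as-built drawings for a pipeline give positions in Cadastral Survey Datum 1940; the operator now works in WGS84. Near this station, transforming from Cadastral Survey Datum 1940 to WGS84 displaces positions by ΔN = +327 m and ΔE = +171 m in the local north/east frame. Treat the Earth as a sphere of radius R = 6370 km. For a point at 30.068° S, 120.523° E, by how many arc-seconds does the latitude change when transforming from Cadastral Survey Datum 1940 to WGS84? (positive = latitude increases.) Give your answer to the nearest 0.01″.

Δφ = 10.59″

On a sphere of radius R, 1 rad of latitude = R, so Δφ = ΔN / R = 327.0 / 6370000 = 5.1334e-05 rad = 10.588″.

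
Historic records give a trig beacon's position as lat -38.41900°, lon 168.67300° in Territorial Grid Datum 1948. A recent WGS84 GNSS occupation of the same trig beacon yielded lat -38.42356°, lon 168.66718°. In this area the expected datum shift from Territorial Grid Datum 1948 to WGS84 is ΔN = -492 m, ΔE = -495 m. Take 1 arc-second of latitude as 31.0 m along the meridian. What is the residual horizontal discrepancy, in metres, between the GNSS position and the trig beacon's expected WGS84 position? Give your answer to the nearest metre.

Observed coordinate differences: Δφ = -0.00456°, Δλ = -0.00582°.
Converting to metres (1° lat = 111600 m, cos φ = 0.783487): observed ΔN = -508.9 m, observed ΔE = -508.9 m.
Subtracting the expected shift leaves a residual of -508.9 − (-492) = -16.9 m north and -508.9 − (-495) = -13.9 m east.
Residual distance = √((-16.9)² + (-13.9)²) = 21.9 m.

22 m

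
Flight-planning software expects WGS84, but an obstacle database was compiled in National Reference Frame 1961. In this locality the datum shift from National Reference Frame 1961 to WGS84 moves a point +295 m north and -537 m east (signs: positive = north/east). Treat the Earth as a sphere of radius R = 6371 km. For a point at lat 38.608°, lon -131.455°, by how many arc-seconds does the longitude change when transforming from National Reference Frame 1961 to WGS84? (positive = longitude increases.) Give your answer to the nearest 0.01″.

Δλ = -22.25″

At latitude 38.608°, cos φ = 0.781433.
One radian of longitude at latitude φ spans R cos φ, so Δλ = ΔE / (R cos φ) = -537.0 / (6371000 × 0.781433) = -1.0786e-04 rad = -22.248″.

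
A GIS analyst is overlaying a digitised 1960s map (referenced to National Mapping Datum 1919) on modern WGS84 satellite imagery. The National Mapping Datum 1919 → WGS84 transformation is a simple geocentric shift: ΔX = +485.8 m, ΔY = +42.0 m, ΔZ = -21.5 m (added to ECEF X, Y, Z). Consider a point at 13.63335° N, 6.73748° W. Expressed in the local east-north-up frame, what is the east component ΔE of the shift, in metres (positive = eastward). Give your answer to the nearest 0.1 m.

The local east axis at (φ, λ) is (−sin λ, cos λ, 0), so ΔE = −sin(-6.73748°)·485.8 + cos(-6.73748°)·42.0 = 98.70 m.

ΔE = 98.7 m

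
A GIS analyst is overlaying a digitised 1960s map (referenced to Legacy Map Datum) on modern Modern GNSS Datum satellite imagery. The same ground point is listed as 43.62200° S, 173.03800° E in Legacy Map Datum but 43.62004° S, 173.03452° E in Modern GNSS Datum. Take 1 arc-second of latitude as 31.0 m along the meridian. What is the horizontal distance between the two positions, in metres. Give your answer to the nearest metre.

356 m

Δφ = -43.62004° − -43.62200° = +0.00196°; Δλ = 173.03452° − 173.03800° = -0.00348°.
1° of latitude = 3600 × 31.00 = 111600 m.
ΔN = Δφ × 111600 = 218.7 m; ΔE = Δλ × 111600 × cos(-43.62200°) = -0.00348 × 111600 × 0.723907 = -281.1 m.
Distance = √(ΔE² + ΔN²) = √((-281.1)² + 218.7²) = 356.2 m.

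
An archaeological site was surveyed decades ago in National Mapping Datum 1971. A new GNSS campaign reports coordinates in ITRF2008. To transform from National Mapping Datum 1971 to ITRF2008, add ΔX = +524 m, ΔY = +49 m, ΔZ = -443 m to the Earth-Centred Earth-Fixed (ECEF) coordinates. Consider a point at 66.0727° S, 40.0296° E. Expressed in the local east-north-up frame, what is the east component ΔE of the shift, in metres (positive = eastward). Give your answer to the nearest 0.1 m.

At φ = -66.0727°, λ = 40.0296°: sin φ = -0.914061, cos φ = 0.405577, sin λ = 0.643183, cos λ = 0.765712.
ΔE = −sin λ·ΔX + cos λ·ΔY = −(0.643183)·(524) + (0.765712)·(49) = -299.51 m.

ΔE = -299.5 m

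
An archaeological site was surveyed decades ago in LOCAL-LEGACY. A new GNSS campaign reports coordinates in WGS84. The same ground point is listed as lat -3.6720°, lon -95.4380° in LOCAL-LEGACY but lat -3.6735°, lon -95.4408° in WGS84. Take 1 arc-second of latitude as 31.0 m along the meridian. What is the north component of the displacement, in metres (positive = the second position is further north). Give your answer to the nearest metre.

ΔN = -167 m

Δφ = -3.6735° − -3.6720° = -0.0015°; Δλ = -95.4408° − -95.4380° = -0.0028°.
1° of latitude = 3600 × 31.00 = 111600 m.
ΔN = Δφ × 111600 = -167.4 m; ΔE = Δλ × 111600 × cos(-3.6720°) = -0.0028 × 111600 × 0.997947 = -311.8 m.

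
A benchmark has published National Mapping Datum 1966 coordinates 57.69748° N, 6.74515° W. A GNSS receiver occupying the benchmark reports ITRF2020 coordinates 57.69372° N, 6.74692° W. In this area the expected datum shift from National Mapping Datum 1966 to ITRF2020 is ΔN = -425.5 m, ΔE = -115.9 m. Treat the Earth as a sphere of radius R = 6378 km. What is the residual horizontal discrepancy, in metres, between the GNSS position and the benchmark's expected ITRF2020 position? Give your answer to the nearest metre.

Observed coordinate differences: Δφ = -0.00376°, Δλ = -0.00177°.
Converting to metres (1° lat = 111317 m, cos φ = 0.534390): observed ΔN = -418.6 m, observed ΔE = -105.3 m.
Subtracting the expected shift leaves a residual of -418.6 − (-425.5) = 6.9 m north and -105.3 − (-115.9) = 10.6 m east.
Residual distance = √(6.9² + 10.6²) = 12.7 m.

13 m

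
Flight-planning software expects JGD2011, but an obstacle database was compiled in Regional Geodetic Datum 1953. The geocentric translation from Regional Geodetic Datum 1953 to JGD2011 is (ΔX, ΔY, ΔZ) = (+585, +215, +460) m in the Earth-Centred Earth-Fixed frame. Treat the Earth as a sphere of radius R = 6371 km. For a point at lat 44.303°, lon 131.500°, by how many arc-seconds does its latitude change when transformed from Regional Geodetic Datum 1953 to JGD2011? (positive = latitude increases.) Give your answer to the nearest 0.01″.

sin φ = 0.698453, cos φ = 0.715656, sin λ = 0.748956, cos λ = -0.662620.
North component: ΔN = −sin φ cos λ·ΔX − sin φ sin λ·ΔY + cos φ·ΔZ = −(0.698453)(-0.662620)(585) − (0.698453)(0.748956)(215) + (0.715656)(460) = 487.48 m.
1° of latitude spans πR/180 = 111195 m, so Δφ = 487.48 / 111195 × 3600 = 15.782″.

Δφ = 15.78″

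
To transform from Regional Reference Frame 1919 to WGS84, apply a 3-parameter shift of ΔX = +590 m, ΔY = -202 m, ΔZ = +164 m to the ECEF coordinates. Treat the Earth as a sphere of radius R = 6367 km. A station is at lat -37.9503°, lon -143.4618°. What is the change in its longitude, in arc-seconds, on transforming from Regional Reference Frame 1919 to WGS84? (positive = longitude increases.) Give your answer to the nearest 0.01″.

Δλ = 21.10″

sin φ = -0.614978, cos φ = 0.788544, sin λ = -0.595359, cos λ = -0.803460.
East component: ΔE = −sin λ·ΔX + cos λ·ΔY = −(-0.595359)(590) + (-0.803460)(-202) = 513.56 m.
1° of latitude spans πR/180 = 111125 m; at latitude φ, 1° of longitude spans that × cos φ = 87627.1 m, so Δλ = 513.56 / 87627.1 × 3600 = 21.099″.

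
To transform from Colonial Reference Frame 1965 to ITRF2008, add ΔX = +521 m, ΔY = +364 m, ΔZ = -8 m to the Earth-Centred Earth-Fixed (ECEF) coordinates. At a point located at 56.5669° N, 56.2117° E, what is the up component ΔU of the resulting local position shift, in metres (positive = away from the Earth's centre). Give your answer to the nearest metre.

ΔU = 320 m

At φ = 56.5669°, λ = 56.2117°: sin φ = 0.834530, cos φ = 0.550963, sin λ = 0.831098, cos λ = 0.556126.
ΔU = cos φ cos λ·ΔX + cos φ sin λ·ΔY + sin φ·ΔZ = (0.550963)(0.556126)(521) + (0.550963)(0.831098)(364) + (0.834530)(-8) = 319.64 m.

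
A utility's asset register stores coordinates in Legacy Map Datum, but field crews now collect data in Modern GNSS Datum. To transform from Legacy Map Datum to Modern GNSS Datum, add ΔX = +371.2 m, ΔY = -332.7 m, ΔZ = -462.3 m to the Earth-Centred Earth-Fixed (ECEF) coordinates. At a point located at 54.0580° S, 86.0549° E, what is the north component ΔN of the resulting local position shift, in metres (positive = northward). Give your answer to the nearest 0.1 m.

At φ = -54.0580°, λ = 86.0549°: sin φ = -0.809612, cos φ = 0.586966, sin λ = 0.997630, cos λ = 0.068801.
ΔN = −sin φ cos λ·ΔX − sin φ sin λ·ΔY + cos φ·ΔZ = −(-0.809612)(0.068801)(371.2) − (-0.809612)(0.997630)(-332.7) + (0.586966)(-462.3) = -519.40 m.

ΔN = -519.4 m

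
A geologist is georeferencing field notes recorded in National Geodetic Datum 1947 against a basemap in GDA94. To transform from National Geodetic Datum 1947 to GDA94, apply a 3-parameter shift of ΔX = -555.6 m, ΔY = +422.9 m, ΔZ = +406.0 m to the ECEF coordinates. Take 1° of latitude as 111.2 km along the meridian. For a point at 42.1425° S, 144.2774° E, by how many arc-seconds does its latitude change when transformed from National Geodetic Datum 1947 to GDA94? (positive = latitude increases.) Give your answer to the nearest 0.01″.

Δφ = 24.91″

sin φ = -0.670977, cos φ = 0.741478, sin λ = 0.583861, cos λ = -0.811853.
North component: ΔN = −sin φ cos λ·ΔX − sin φ sin λ·ΔY + cos φ·ΔZ = −(-0.670977)(-0.811853)(-555.6) − (-0.670977)(0.583861)(422.9) + (0.741478)(406.0) = 769.37 m.
1° of latitude spans 111200 m, so Δφ = 769.37 / 111200 × 3600 = 24.908″.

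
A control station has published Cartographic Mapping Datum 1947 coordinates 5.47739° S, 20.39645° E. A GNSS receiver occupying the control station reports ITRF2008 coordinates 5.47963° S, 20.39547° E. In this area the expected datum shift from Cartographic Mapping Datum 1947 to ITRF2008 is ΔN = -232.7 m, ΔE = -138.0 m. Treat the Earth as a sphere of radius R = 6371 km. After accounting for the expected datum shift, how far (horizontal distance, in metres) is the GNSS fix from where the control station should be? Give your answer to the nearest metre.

Observed coordinate differences: Δφ = -0.00224°, Δλ = -0.00098°.
Converting to metres (1° lat = 111195 m, cos φ = 0.995434): observed ΔN = -249.1 m, observed ΔE = -108.5 m.
Subtracting the expected shift leaves a residual of -249.1 − (-232.7) = -16.4 m north and -108.5 − (-138.0) = 29.5 m east.
Residual distance = √((-16.4)² + 29.5²) = 33.8 m.

34 m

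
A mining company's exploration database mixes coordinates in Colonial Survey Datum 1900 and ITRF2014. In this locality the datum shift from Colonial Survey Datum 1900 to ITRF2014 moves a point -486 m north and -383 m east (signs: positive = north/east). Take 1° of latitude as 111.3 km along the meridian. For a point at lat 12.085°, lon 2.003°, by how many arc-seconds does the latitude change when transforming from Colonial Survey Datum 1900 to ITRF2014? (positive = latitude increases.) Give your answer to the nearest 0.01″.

1° of latitude = 111.3 km, so Δφ = -486.0 / 111300 = -0.0043666° = -15.720″.

Δφ = -15.72″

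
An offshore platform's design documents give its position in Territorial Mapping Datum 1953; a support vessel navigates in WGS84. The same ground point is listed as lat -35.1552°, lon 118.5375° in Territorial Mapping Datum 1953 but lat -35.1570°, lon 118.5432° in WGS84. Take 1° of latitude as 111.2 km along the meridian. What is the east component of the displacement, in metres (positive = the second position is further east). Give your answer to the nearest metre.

Δφ = -35.1570° − -35.1552° = -0.0018°; Δλ = 118.5432° − 118.5375° = +0.0057°.
ΔN = Δφ × 111200 = -200.2 m; ΔE = Δλ × 111200 × cos(-35.1552°) = +0.0057 × 111200 × 0.817595 = 518.2 m.

ΔE = 518 m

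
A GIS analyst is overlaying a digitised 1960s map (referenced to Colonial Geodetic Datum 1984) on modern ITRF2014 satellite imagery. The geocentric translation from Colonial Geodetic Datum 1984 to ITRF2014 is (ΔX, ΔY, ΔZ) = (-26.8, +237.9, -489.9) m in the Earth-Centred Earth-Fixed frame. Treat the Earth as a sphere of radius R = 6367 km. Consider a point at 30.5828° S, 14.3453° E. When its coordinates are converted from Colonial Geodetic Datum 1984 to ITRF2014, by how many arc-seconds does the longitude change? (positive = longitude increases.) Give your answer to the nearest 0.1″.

Δλ = 8.9″

sin φ = -0.508783, cos φ = 0.860895, sin λ = 0.247765, cos λ = 0.968820.
East component: ΔE = −sin λ·ΔX + cos λ·ΔY = −(0.247765)(-26.8) + (0.968820)(237.9) = 237.12 m.
1° of latitude spans πR/180 = 111125 m; at latitude φ, 1° of longitude spans that × cos φ = 95667.0 m, so Δλ = 237.12 / 95667.0 × 3600 = 8.923″.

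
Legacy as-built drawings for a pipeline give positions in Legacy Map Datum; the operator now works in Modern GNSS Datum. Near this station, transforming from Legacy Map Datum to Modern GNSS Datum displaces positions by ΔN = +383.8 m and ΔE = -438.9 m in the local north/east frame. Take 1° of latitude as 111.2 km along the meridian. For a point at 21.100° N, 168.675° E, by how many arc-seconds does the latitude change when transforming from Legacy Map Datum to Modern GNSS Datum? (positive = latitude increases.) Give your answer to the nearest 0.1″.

Δφ = 12.4″

1° of latitude = 111.2 km, so Δφ = 383.8 / 111200 = 0.0034514° = 12.425″.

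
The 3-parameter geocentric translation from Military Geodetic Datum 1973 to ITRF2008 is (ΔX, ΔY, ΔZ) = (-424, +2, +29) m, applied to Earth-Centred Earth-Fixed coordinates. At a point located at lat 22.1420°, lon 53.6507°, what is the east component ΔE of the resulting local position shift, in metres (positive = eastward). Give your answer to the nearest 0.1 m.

The local east axis at (φ, λ) is (−sin λ, cos λ, 0), so ΔE = −sin(53.6507°)·(-424) + cos(53.6507°)·2 = 342.68 m.

ΔE = 342.7 m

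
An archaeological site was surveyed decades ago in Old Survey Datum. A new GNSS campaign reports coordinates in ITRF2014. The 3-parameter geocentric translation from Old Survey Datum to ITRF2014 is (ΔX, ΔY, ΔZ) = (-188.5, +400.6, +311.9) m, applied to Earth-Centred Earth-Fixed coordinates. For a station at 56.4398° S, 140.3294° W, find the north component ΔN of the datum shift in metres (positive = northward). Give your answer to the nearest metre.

ΔN = 80 m

The local north axis is (−sin φ cos λ, −sin φ sin λ, cos φ), giving ΔN = 120.907 − 213.103 + 172.422 = 80.23 m.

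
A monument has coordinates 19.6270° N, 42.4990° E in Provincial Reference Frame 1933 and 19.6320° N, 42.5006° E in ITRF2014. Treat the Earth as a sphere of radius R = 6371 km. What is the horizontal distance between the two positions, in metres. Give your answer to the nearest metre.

581 m

Δφ = 19.6320° − 19.6270° = +0.0050°; Δλ = 42.5006° − 42.4990° = +0.0016°.
1° along a meridian = πR/180 = 111195 m.
ΔN = Δφ × 111195 = 556.0 m; ΔE = Δλ × 111195 × cos(19.6270°) = +0.0016 × 111195 × 0.941899 = 167.6 m.
Distance = √(ΔE² + ΔN²) = √(167.6² + 556.0²) = 580.7 m.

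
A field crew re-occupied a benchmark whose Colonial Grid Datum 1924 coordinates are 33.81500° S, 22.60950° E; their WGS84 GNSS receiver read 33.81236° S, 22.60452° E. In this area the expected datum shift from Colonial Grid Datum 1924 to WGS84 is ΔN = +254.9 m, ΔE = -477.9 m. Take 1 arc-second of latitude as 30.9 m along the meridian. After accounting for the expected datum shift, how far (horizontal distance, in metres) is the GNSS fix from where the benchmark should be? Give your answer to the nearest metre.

43 m

Observed coordinate differences: Δφ = +0.00264°, Δλ = -0.00498°.
Converting to metres (1° lat = 111240 m, cos φ = 0.830839): observed ΔN = 293.7 m, observed ΔE = -460.3 m.
Subtracting the expected shift leaves a residual of 293.7 − (254.9) = 38.8 m north and -460.3 − (-477.9) = 17.6 m east.
Residual distance = √(38.8² + 17.6²) = 42.6 m.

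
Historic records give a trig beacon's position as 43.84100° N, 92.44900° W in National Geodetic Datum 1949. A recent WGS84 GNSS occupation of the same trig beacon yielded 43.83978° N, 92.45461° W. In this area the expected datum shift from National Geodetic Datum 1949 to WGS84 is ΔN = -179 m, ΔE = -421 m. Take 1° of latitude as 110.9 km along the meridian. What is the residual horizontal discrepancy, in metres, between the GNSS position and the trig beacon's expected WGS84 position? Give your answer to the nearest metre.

52 m

Observed coordinate differences: Δφ = -0.00122°, Δλ = -0.00561°.
Converting to metres (1° lat = 110900 m, cos φ = 0.721265): observed ΔN = -135.3 m, observed ΔE = -448.7 m.
Subtracting the expected shift leaves a residual of -135.3 − (-179) = 43.7 m north and -448.7 − (-421) = -27.7 m east.
Residual distance = √(43.7² + (-27.7)²) = 51.8 m.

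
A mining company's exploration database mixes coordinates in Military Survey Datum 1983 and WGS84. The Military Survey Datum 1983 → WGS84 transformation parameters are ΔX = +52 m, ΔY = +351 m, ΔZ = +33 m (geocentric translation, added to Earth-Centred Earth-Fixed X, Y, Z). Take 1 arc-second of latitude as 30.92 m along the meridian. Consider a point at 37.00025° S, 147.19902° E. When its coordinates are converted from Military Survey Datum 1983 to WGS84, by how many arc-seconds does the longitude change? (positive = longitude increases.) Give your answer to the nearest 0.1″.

Δλ = -13.1″

sin φ = -0.601819, cos φ = 0.798633, sin λ = 0.541723, cos λ = -0.840557.
East component: ΔE = −sin λ·ΔX + cos λ·ΔY = −(0.541723)(52) + (-0.840557)(351) = -323.21 m.
1° of latitude spans 3600 × 30.92 = 111312 m; at latitude φ, 1° of longitude spans that × cos φ = 88897.4 m, so Δλ = -323.21 / 88897.4 × 3600 = -13.089″.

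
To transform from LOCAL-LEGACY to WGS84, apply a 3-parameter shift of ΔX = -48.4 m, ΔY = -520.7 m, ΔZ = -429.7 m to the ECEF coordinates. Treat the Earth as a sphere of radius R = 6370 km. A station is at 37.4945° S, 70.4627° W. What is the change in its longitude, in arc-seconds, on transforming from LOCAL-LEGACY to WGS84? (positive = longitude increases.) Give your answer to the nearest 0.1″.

sin φ = -0.608685, cos φ = 0.793412, sin λ = -0.942424, cos λ = 0.334420.
East component: ΔE = −sin λ·ΔX + cos λ·ΔY = −(-0.942424)(-48.4) + (0.334420)(-520.7) = -219.75 m.
1° of latitude spans πR/180 = 111177 m; at latitude φ, 1° of longitude spans that × cos φ = 88209.5 m, so Δλ = -219.75 / 88209.5 × 3600 = -8.968″.

Δλ = -9.0″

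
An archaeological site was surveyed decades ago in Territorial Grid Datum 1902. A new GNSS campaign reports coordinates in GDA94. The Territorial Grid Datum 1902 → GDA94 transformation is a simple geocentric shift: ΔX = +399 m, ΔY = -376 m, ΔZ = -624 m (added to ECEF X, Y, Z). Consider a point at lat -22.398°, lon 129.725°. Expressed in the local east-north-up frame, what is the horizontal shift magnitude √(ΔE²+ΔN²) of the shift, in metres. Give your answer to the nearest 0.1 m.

The local east axis at (φ, λ) is (−sin λ, cos λ, 0), so ΔE = −sin(129.725°)·399 + cos(129.725°)·(-376) = -66.58 m.
The local north axis is (−sin φ cos λ, −sin φ sin λ, cos φ), giving ΔN = -97.166 − 110.192 − 576.925 = -784.28 m.
Horizontal magnitude = √(ΔE² + ΔN²) = √((-66.58)² + (-784.28)²) = 787.10 m.

787.1 m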